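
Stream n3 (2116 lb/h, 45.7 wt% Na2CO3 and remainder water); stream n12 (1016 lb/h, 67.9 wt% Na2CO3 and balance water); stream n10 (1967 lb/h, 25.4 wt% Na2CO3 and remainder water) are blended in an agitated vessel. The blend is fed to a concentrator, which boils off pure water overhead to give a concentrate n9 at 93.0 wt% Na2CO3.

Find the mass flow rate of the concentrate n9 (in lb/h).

2319 lb/h

Na2CO3 entering = 2116×0.457 + 1016×0.679 + 1967×0.254 = 2156.5 lb/h.
All Na2CO3 reports to n9, so n9 = 2156.5/0.930 = 2318.8 lb/h.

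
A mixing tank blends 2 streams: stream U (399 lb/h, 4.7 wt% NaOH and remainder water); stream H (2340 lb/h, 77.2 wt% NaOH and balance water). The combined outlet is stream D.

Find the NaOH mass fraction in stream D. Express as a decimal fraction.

Total flow out = 399 + 2340 = 2739 lb/h.
NaOH in = 399×0.047 + 2340×0.772 = 1825.2 lb/h.
NaOH mass fraction in D = 1825.2/2739 = 0.666.

0.666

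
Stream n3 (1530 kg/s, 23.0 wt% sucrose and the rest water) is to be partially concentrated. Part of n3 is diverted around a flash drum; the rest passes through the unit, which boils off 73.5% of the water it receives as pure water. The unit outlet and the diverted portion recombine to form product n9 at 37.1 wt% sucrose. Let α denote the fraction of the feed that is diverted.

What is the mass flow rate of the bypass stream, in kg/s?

All 1530×0.230 = 351.9 kg/s of sucrose reaches n9, so n9 = 351.9/0.371 = 948.52 kg/s and vapour = 581.48 kg/s.
The evaporator receives (1−α)·1530 of feed at 0.770 water and removes 0.735 of that water:
0.735×0.770×(1−α)×1530 = 581.48
(1−α) = 581.48/865.9 = 0.6715;  α = 0.3285.
Bypass flow = 0.3285×1530 = 502.56 kg/s.

502.6 kg/s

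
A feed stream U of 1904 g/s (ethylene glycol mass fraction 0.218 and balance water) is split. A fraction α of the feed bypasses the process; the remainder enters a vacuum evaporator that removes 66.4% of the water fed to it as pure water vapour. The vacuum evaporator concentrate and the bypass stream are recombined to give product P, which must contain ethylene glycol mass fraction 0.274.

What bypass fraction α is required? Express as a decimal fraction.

All 1904×0.218 = 415.07 g/s of ethylene glycol reaches P, so P = 415.07/0.274 = 1514.9 g/s and vapour = 389.14 g/s.
The evaporator receives (1−α)·1904 of feed at 0.782 water and removes 0.664 of that water:
0.664×0.782×(1−α)×1904 = 389.14
(1−α) = 389.14/988.65 = 0.3936;  α = 0.6064.

0.606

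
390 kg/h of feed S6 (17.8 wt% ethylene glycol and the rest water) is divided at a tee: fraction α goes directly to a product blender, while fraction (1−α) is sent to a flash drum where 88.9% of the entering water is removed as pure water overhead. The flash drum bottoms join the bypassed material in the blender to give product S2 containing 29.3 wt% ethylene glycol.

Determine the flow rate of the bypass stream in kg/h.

180.5 kg/h

All 390×0.178 = 69.42 kg/h of ethylene glycol reaches S2, so S2 = 69.42/0.293 = 236.93 kg/h and vapour = 153.07 kg/h.
The evaporator receives (1−α)·390 of feed at 0.822 water and removes 0.889 of that water:
0.889×0.822×(1−α)×390 = 153.07
(1−α) = 153.07/285 = 0.5371;  α = 0.4629.
Bypass flow = 0.4629×390 = 180.53 kg/h.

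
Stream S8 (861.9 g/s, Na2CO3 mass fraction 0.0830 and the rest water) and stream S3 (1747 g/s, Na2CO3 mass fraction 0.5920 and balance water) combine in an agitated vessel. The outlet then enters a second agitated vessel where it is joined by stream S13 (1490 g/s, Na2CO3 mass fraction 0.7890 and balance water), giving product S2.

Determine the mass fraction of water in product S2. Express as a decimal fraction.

0.4434

Overall, product flow = 4098.9 g/s.
water in = 861.9×0.917 + 1747×0.408 + 1490×0.211 = 1817.5 g/s.
water fraction in S2 = 0.4434.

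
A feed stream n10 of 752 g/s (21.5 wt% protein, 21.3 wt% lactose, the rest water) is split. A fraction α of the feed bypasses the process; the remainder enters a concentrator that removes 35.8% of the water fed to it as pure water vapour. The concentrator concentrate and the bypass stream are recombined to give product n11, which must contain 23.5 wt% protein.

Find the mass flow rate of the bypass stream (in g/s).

All 752×0.215 = 161.68 g/s of protein reaches n11, so n11 = 161.68/0.235 = 688 g/s and vapour = 64 g/s.
The evaporator receives (1−α)·752 of feed at 0.572 water and removes 0.358 of that water:
0.358×0.572×(1−α)×752 = 64
(1−α) = 64/153.99 = 0.4156;  α = 0.5844.
Bypass flow = 0.5844×752 = 439.46 g/s.

439.5 g/s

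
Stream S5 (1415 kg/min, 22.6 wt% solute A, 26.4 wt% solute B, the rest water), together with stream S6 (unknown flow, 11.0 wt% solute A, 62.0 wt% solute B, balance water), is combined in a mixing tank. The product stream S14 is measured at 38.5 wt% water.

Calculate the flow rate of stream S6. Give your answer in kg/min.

1538 kg/min

Let S6 be the unknown flow. Total out = 1415 + S6.
water balance: 721.65 + 0.270·S6 = 0.385·(1415 + S6)
(0.270 − 0.385)·S6 = 0.385×1415 − 721.65 = -176.88
S6 = -176.88 / -0.115 = 1538 kg/min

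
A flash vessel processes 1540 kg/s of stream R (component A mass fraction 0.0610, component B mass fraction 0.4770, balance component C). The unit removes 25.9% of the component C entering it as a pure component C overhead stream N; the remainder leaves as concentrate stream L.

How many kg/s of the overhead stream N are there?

184.3 kg/s

component C entering = 1540×0.462 = 711.48 kg/s; overhead removed = 0.259×711.48 = 184.27 kg/s.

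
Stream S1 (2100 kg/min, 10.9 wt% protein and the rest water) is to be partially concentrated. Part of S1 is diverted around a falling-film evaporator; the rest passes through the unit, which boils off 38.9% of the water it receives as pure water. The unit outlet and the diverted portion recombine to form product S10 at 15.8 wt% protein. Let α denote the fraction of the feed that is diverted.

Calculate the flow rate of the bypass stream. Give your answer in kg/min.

221 kg/min

All 2100×0.109 = 228.9 kg/min of protein reaches S10, so S10 = 228.9/0.158 = 1448.7 kg/min and vapour = 651.27 kg/min.
The evaporator receives (1−α)·2100 of feed at 0.891 water and removes 0.389 of that water:
0.389×0.891×(1−α)×2100 = 651.27
(1−α) = 651.27/727.86 = 0.8948;  α = 0.1052.
Bypass flow = 0.1052×2100 = 220.98 kg/min.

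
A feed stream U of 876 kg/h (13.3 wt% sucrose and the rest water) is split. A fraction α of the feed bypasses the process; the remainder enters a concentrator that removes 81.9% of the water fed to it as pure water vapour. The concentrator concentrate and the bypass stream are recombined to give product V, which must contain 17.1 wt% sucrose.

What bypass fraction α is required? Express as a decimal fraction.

All 876×0.133 = 116.51 kg/h of sucrose reaches V, so V = 116.51/0.171 = 681.33 kg/h and vapour = 194.67 kg/h.
The evaporator receives (1−α)·876 of feed at 0.867 water and removes 0.819 of that water:
0.819×0.867×(1−α)×876 = 194.67
(1−α) = 194.67/622.02 = 0.3130;  α = 0.6870.

0.687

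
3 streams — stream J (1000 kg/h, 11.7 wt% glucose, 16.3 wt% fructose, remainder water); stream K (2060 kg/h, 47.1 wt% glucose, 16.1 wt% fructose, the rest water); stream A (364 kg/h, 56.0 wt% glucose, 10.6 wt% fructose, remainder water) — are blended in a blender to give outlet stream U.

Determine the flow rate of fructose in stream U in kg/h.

533.2 kg/h

fructose out = fructose in = 1000×0.163 + 2060×0.161 + 364×0.106 = 533.24 kg/h.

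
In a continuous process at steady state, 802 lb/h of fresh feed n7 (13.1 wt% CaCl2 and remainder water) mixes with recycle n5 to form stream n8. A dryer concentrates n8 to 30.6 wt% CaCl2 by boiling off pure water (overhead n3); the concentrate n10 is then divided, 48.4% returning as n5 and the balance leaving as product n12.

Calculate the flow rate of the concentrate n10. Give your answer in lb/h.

665.4 lb/h

Overall CaCl2 balance (none leaves overhead): CaCl2 in fresh feed = CaCl2 in product, i.e. 802×0.131 = (1−0.484)·n10·0.306.
n10 = 105.06/(0.306×0.516) = 665.39 lb/h.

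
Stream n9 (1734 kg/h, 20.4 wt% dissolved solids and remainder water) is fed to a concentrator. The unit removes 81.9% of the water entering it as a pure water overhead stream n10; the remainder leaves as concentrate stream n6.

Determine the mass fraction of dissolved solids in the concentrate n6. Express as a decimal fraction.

dissolved solids is not removed: 1734×0.204 = 353.74 kg/h of dissolved solids enters n6.
water entering = 1734×0.796 = 1380.3 kg/h; overhead removed = 0.819×1380.3 = 1130.4 kg/h.
Concentrate = 1734 − 1130.4 = 603.56 kg/h.
Mass fraction = 353.74/603.56 = 0.586.

0.586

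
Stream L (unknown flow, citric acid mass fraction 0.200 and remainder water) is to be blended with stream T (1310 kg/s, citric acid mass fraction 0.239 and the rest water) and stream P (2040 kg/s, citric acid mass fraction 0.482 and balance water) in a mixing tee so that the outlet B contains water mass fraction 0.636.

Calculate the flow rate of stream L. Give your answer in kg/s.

Let L be the unknown flow. Total out = 3350 + L.
water balance: 2053.6 + 0.800·L = 0.636·(3350 + L)
(0.800 − 0.636)·L = 0.636×3350 − 2053.6 = 76.97
L = 76.97 / 0.164 = 469.33 kg/s

469.3 kg/s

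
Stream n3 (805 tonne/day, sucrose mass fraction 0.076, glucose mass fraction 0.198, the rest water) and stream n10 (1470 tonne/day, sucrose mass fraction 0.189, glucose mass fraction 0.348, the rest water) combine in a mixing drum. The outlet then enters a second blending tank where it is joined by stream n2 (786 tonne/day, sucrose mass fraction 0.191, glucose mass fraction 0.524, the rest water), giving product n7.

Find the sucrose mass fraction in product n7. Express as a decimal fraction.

0.160

Overall, product flow = 3061 tonne/day.
sucrose in = 805×0.076 + 1470×0.189 + 786×0.191 = 489.14 tonne/day.
sucrose fraction in n7 = 0.160.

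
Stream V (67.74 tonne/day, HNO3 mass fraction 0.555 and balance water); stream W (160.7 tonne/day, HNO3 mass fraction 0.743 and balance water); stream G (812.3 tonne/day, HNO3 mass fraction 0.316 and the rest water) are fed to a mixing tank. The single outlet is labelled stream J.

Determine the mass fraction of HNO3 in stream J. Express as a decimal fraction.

0.397

Total flow out = 67.74 + 160.7 + 812.3 = 1040.7 tonne/day.
HNO3 in = 67.74×0.555 + 160.7×0.743 + 812.3×0.316 = 413.68 tonne/day.
HNO3 mass fraction in J = 413.68/1040.7 = 0.397.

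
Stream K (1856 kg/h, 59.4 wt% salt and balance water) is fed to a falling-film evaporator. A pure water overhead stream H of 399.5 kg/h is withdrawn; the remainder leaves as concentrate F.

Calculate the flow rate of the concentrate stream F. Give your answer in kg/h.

Concentrate = 1856 − 399.5 = 1456.5 kg/h.

1456 kg/h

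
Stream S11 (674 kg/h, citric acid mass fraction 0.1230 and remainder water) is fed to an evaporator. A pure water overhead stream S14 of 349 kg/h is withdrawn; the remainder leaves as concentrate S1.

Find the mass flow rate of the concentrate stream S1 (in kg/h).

Concentrate = 674 − 349 = 325 kg/h.

325 kg/h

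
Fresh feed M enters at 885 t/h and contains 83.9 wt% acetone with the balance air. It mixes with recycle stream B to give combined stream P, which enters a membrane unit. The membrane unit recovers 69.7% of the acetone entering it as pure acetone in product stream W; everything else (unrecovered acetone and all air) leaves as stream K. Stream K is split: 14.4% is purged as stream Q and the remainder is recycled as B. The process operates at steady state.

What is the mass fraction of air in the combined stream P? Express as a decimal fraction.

air enters only via M and leaves only via the purge: 885×0.161 = 0.144×(air in K), and the membrane unit passes all air, so air in P = air in K = 989.48 t/h.
acetone in P: m_A = 885×0.839 + (1−0.144)·(1−0.697)·m_A, so m_A = 742.51/0.7406 = 1002.5 t/h.
P = 1002.5 + 989.48 = 1992 t/h.
air fraction in P = 989.48/1992 = 0.4967.

0.4967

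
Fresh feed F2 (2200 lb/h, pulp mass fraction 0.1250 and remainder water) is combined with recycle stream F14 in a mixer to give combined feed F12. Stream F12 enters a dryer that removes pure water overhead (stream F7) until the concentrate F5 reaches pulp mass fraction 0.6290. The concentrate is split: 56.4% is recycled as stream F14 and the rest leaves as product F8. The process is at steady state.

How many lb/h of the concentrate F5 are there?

Overall pulp balance (none leaves overhead): pulp in fresh feed = pulp in product, i.e. 2200×0.125 = (1−0.564)·F5·0.629.
F5 = 275/(0.629×0.436) = 1002.8 lb/h.

1003 lb/h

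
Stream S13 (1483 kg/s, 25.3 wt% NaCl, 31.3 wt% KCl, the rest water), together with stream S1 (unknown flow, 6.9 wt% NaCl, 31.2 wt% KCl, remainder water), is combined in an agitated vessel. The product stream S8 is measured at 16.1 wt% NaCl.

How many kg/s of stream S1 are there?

Let S1 be the unknown flow. Total out = 1483 + S1.
NaCl balance: 375.2 + 0.069·S1 = 0.161·(1483 + S1)
(0.069 − 0.161)·S1 = 0.161×1483 − 375.2 = -136.44
S1 = -136.44 / -0.092 = 1483 kg/s

1483 kg/s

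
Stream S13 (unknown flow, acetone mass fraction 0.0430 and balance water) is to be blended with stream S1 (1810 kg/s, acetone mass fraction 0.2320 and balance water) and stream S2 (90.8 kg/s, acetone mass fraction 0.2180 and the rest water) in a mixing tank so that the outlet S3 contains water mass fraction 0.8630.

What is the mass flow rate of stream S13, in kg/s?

1907 kg/s

Let S13 be the unknown flow. Total out = 1900.8 + S13.
water balance: 1461.1 + 0.957·S13 = 0.863·(1900.8 + S13)
(0.957 − 0.863)·S13 = 0.863×1900.8 − 1461.1 = 179.3
S13 = 179.3 / 0.094 = 1907.5 kg/s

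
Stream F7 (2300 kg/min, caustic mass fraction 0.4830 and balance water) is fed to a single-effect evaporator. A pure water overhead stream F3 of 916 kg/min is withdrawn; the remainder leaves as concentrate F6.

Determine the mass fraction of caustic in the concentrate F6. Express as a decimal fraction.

caustic is not removed: 2300×0.483 = 1110.9 kg/min of caustic enters F6.
Concentrate = 2300 − 916 = 1384 kg/min.
Mass fraction = 1110.9/1384 = 0.8027.

0.8027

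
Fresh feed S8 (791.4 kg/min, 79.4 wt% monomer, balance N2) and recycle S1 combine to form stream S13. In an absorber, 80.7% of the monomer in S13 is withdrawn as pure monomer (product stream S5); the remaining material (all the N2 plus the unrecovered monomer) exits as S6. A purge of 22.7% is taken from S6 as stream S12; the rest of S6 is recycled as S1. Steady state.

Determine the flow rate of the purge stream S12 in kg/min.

195.4 kg/min

N2 enters only via S8 and leaves only via the purge: 791.4×0.206 = 0.227×(N2 in S6), and the absorber passes all N2, so N2 in S13 = N2 in S6 = 718.19 kg/min.
monomer in S13: m_A = 791.4×0.794 + (1−0.227)·(1−0.807)·m_A, so m_A = 628.37/0.8508 = 738.56 kg/min.
S6 = (1−0.807)×738.56 + 718.19 = 860.73 kg/min.
Purge S12 = 0.227×860.73 = 195.39 kg/min.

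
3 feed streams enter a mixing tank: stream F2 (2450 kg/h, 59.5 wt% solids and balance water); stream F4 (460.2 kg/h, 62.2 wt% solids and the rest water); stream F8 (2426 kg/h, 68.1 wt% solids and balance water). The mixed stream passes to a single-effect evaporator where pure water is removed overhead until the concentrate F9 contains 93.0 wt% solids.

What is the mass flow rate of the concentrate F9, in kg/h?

3652 kg/h

solids entering = 2450×0.595 + 460.2×0.622 + 2426×0.681 = 3396.1 kg/h.
All solids reports to F9, so F9 = 3396.1/0.930 = 3651.7 kg/h.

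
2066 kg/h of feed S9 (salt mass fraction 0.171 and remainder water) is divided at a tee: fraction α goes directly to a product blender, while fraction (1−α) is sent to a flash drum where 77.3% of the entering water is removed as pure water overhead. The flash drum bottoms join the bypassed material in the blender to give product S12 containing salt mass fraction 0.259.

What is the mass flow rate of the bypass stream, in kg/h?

All 2066×0.171 = 353.29 kg/h of salt reaches S12, so S12 = 353.29/0.259 = 1364 kg/h and vapour = 701.96 kg/h.
The evaporator receives (1−α)·2066 of feed at 0.829 water and removes 0.773 of that water:
0.773×0.829×(1−α)×2066 = 701.96
(1−α) = 701.96/1323.9 = 0.5302;  α = 0.4698.
Bypass flow = 0.4698×2066 = 970.58 kg/h.

970.6 kg/h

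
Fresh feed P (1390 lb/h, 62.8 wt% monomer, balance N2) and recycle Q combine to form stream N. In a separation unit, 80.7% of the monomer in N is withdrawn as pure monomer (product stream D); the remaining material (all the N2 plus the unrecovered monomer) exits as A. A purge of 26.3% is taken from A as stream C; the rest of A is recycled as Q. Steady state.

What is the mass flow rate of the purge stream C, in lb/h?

568.7 lb/h

N2 enters only via P and leaves only via the purge: 1390×0.372 = 0.263×(N2 in A), and the separation unit passes all N2, so N2 in N = N2 in A = 1966.1 lb/h.
monomer in N: m_A = 1390×0.628 + (1−0.263)·(1−0.807)·m_A, so m_A = 872.92/0.8578 = 1017.7 lb/h.
A = (1−0.807)×1017.7 + 1966.1 = 2162.5 lb/h.
Purge C = 0.263×2162.5 = 568.74 lb/h.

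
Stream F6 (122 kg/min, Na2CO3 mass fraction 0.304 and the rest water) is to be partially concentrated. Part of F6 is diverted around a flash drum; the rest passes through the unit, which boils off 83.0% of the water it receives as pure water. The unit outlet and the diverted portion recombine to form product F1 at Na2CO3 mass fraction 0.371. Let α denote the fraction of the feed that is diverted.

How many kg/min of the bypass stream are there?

83.86 kg/min

All 122×0.304 = 37.088 kg/min of Na2CO3 reaches F1, so F1 = 37.088/0.371 = 99.968 kg/min and vapour = 22.032 kg/min.
The evaporator receives (1−α)·122 of feed at 0.696 water and removes 0.830 of that water:
0.830×0.696×(1−α)×122 = 22.032
(1−α) = 22.032/70.477 = 0.3126;  α = 0.6874.
Bypass flow = 0.6874×122 = 83.861 kg/min.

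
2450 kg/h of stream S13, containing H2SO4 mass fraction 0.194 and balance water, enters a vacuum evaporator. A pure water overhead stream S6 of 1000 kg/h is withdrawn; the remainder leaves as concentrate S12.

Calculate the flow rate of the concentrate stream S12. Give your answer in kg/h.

Concentrate = 2450 − 1000 = 1450 kg/h.

1450 kg/h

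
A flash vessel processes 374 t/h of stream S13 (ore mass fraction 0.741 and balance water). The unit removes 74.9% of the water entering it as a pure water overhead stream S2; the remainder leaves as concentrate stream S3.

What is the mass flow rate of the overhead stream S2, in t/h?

72.55 t/h

water entering = 374×0.259 = 96.866 t/h; overhead removed = 0.749×96.866 = 72.553 t/h.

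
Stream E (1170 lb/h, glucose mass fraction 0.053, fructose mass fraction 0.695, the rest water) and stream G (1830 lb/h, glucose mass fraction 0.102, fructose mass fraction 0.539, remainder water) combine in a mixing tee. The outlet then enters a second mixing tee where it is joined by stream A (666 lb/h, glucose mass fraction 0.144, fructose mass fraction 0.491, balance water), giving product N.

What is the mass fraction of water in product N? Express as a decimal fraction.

Overall, product flow = 3666 lb/h.
water in = 1170×0.252 + 1830×0.359 + 666×0.365 = 1194.9 lb/h.
water fraction in N = 0.326.

0.326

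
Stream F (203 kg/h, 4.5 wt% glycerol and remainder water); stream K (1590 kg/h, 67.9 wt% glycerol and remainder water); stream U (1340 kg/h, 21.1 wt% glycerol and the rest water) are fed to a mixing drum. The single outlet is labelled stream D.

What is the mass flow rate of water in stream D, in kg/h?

1762 kg/h

water out = water in = 203×0.955 + 1590×0.321 + 1340×0.789 = 1761.5 kg/h.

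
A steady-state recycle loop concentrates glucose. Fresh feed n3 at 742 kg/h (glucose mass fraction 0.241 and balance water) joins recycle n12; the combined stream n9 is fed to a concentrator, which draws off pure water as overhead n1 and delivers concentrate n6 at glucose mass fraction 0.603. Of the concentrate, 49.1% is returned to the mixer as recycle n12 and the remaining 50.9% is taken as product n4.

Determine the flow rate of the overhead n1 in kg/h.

445.4 kg/h

Overall glucose balance (none leaves overhead): glucose in fresh feed = glucose in product, i.e. 742×0.241 = (1−0.491)·n6·0.603.
n6 = 178.82/(0.603×0.509) = 582.62 kg/h.
Recycle n12 = 0.491×582.62 = 286.07 kg/h.
Combined feed n9 = 742 + 286.07 = 1028.1 kg/h.
Overhead n1 = n9 − n6 = 1028.1 − 582.62 = 445.45 kg/h.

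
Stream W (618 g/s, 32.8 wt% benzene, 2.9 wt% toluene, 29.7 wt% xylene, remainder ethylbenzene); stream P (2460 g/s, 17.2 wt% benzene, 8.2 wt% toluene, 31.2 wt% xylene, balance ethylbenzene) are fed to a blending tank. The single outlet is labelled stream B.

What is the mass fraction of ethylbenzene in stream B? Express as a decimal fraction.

0.416

Total flow out = 618 + 2460 = 3078 g/s.
ethylbenzene in = 618×0.346 + 2460×0.434 = 1281.5 g/s.
ethylbenzene mass fraction in B = 1281.5/3078 = 0.416.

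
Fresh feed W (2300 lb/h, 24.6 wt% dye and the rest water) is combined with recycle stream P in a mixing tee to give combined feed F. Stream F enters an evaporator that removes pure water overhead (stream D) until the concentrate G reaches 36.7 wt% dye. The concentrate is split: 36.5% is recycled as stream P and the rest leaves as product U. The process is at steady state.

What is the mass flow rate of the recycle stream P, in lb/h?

886.2 lb/h

Overall dye balance (none leaves overhead): dye in fresh feed = dye in product, i.e. 2300×0.246 = (1−0.365)·G·0.367.
G = 565.8/(0.367×0.635) = 2427.9 lb/h.
Recycle P = 0.365×2427.9 = 886.17 lb/h.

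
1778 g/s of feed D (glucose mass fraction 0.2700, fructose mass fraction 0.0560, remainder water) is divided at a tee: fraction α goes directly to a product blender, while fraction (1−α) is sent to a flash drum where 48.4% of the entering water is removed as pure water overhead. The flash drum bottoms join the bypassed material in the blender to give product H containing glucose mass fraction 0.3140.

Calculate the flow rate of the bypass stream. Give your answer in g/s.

1014 g/s

All 1778×0.270 = 480.06 g/s of glucose reaches H, so H = 480.06/0.314 = 1528.9 g/s and vapour = 249.15 g/s.
The evaporator receives (1−α)·1778 of feed at 0.674 water and removes 0.484 of that water:
0.484×0.674×(1−α)×1778 = 249.15
(1−α) = 249.15/580.01 = 0.4296;  α = 0.5704.
Bypass flow = 0.5704×1778 = 1014.3 g/s.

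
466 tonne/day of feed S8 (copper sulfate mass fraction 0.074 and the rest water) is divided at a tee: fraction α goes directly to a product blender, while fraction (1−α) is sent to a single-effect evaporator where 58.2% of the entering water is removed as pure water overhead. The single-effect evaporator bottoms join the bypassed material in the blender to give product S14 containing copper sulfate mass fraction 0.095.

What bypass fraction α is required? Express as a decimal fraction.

0.590

All 466×0.074 = 34.484 tonne/day of copper sulfate reaches S14, so S14 = 34.484/0.095 = 362.99 tonne/day and vapour = 103.01 tonne/day.
The evaporator receives (1−α)·466 of feed at 0.926 water and removes 0.582 of that water:
0.582×0.926×(1−α)×466 = 103.01
(1−α) = 103.01/251.14 = 0.4102;  α = 0.5898.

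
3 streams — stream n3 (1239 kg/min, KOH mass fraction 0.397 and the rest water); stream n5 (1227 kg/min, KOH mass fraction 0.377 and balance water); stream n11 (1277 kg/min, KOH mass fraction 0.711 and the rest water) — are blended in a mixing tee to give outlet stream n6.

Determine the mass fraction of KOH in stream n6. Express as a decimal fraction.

Total flow out = 1239 + 1227 + 1277 = 3743 kg/min.
KOH in = 1239×0.397 + 1227×0.377 + 1277×0.711 = 1862.4 kg/min.
KOH mass fraction in n6 = 1862.4/3743 = 0.498.

0.498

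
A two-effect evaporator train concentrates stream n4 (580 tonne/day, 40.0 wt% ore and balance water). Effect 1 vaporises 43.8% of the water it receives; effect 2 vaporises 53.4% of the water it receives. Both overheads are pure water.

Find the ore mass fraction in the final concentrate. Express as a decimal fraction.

0.718

water in feed = 580×0.600 = 348 tonne/day.
After stage 1: water left = (1−0.438)×348 = 195.58; stream total = 427.58 tonne/day.
After stage 2: water left = (1−0.534)×195.58 = 91.138; final concentrate = 323.14 tonne/day.
ore fraction = 232/323.14 = 0.718.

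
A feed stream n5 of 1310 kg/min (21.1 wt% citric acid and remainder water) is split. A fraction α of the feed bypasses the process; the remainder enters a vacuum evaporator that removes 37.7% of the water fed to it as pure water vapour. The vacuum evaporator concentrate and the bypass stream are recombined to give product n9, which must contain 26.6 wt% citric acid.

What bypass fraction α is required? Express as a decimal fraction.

All 1310×0.211 = 276.41 kg/min of citric acid reaches n9, so n9 = 276.41/0.266 = 1039.1 kg/min and vapour = 270.86 kg/min.
The evaporator receives (1−α)·1310 of feed at 0.789 water and removes 0.377 of that water:
0.377×0.789×(1−α)×1310 = 270.86
(1−α) = 270.86/389.66 = 0.6951;  α = 0.3049.

0.305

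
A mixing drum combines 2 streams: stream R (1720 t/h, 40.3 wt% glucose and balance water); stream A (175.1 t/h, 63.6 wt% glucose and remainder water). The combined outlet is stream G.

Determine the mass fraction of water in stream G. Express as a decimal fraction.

0.575

Total flow out = 1720 + 175.1 = 1895.1 t/h.
water in = 1720×0.597 + 175.1×0.364 = 1090.6 t/h.
water mass fraction in G = 1090.6/1895.1 = 0.575.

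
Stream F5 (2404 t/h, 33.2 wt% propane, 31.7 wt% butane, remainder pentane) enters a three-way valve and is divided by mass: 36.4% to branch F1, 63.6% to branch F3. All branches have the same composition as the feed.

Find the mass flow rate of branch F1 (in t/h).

Branch F1 flow = 0.364×2404 = 875.06 t/h.

875.1 t/h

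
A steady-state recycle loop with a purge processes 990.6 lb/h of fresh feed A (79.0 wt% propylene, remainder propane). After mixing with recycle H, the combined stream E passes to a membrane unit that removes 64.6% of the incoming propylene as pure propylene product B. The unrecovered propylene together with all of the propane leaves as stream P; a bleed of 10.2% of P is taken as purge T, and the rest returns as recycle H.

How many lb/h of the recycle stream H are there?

propane enters only via A and leaves only via the purge: 990.6×0.210 = 0.102×(propane in P), and the membrane unit passes all propane, so propane in E = propane in P = 2039.5 lb/h.
propylene in E: m_A = 990.6×0.790 + (1−0.102)·(1−0.646)·m_A, so m_A = 782.57/0.6821 = 1147.3 lb/h.
P = (1−0.646)×1147.3 + 2039.5 = 2445.6 lb/h.
Recycle H = (1−0.102)×2445.6 = 2196.2 lb/h.

2196 lb/h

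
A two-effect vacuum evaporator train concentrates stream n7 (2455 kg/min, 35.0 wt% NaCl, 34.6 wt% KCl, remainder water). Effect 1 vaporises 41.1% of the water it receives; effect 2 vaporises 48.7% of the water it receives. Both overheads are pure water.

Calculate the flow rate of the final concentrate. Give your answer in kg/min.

1934 kg/min

water in feed = 2455×0.304 = 746.32 kg/min.
After stage 1: water left = (1−0.411)×746.32 = 439.58; stream total = 2148.3 kg/min.
After stage 2: water left = (1−0.487)×439.58 = 225.51; final concentrate = 1934.2 kg/min.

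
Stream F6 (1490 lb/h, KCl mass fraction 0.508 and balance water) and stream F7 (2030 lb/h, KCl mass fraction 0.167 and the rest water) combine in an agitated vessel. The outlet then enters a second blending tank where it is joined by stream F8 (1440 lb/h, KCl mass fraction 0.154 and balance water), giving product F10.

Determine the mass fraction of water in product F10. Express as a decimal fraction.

Overall, product flow = 4960 lb/h.
water in = 1490×0.492 + 2030×0.833 + 1440×0.846 = 3642.3 lb/h.
water fraction in F10 = 0.734.

0.734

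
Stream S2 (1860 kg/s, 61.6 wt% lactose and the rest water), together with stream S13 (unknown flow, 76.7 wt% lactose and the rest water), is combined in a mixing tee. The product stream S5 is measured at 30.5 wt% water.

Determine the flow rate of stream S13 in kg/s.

2041 kg/s

Let S13 be the unknown flow. Total out = 1860 + S13.
water balance: 714.24 + 0.233·S13 = 0.305·(1860 + S13)
(0.233 − 0.305)·S13 = 0.305×1860 − 714.24 = -146.94
S13 = -146.94 / -0.072 = 2040.8 kg/s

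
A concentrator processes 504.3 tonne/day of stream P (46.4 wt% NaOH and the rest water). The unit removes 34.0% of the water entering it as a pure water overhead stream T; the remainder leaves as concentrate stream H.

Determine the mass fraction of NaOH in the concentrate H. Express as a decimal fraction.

0.567

NaOH is not removed: 504.3×0.464 = 234 tonne/day of NaOH enters H.
water entering = 504.3×0.536 = 270.3 tonne/day; overhead removed = 0.340×270.3 = 91.904 tonne/day.
Concentrate = 504.3 − 91.904 = 412.4 tonne/day.
Mass fraction = 234/412.4 = 0.567.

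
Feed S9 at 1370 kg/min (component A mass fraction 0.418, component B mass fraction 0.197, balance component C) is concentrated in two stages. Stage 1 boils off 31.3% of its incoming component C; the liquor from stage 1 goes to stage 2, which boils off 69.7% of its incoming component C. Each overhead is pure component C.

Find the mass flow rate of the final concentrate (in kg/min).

952.3 kg/min

component C in feed = 1370×0.385 = 527.45 kg/min.
After stage 1: component C left = (1−0.313)×527.45 = 362.36; stream total = 1204.9 kg/min.
After stage 2: component C left = (1−0.697)×362.36 = 109.79; final concentrate = 952.34 kg/min.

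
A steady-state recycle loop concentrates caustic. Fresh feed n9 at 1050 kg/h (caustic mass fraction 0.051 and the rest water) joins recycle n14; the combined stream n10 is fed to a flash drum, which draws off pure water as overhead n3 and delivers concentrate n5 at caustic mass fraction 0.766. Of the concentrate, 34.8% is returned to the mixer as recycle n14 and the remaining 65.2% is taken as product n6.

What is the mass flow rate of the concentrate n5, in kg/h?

Overall caustic balance (none leaves overhead): caustic in fresh feed = caustic in product, i.e. 1050×0.051 = (1−0.348)·n5·0.766.
n5 = 53.55/(0.766×0.652) = 107.22 kg/h.

107.2 kg/h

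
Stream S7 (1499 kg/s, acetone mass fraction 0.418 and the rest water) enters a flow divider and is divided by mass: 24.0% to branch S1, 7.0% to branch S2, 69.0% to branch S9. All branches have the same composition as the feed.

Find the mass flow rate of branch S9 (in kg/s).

Branch S9 flow = 0.690×1499 = 1034.3 kg/s.

1034 kg/s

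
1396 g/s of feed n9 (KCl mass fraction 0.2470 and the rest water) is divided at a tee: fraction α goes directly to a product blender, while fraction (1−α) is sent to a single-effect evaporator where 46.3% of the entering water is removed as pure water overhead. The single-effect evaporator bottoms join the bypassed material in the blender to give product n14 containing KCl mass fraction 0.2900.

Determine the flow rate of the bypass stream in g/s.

All 1396×0.247 = 344.81 g/s of KCl reaches n14, so n14 = 344.81/0.290 = 1189 g/s and vapour = 206.99 g/s.
The evaporator receives (1−α)·1396 of feed at 0.753 water and removes 0.463 of that water:
0.463×0.753×(1−α)×1396 = 206.99
(1−α) = 206.99/486.7 = 0.4253;  α = 0.5747.
Bypass flow = 0.5747×1396 = 802.28 g/s.

802.3 g/s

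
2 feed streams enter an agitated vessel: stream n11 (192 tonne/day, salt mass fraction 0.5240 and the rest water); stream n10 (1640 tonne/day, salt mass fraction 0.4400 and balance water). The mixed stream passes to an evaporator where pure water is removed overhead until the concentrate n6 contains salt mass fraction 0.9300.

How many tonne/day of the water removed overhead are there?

salt entering = 192×0.524 + 1640×0.440 = 822.21 tonne/day.
All salt reports to n6, so n6 = 822.21/0.930 = 884.09 tonne/day.
Total feed = 1832 tonne/day; overhead = 1832 − 884.09 = 947.91 tonne/day.

947.9 tonne/day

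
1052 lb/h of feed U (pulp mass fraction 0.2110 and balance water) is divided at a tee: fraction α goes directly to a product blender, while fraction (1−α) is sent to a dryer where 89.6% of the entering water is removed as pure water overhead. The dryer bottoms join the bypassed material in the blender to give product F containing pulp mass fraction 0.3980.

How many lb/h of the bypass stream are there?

All 1052×0.211 = 221.97 lb/h of pulp reaches F, so F = 221.97/0.398 = 557.72 lb/h and vapour = 494.28 lb/h.
The evaporator receives (1−α)·1052 of feed at 0.789 water and removes 0.896 of that water:
0.896×0.789×(1−α)×1052 = 494.28
(1−α) = 494.28/743.71 = 0.6646;  α = 0.3354.
Bypass flow = 0.3354×1052 = 352.82 lb/h.

352.8 lb/h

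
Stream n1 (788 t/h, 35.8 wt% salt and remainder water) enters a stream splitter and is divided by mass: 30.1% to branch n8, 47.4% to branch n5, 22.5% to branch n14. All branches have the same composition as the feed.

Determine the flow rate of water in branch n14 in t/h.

113.8 t/h

Branch n14 total = 0.225×788 = 177.3 t/h.
water in n14 = 0.642×177.3 = 113.83 t/h.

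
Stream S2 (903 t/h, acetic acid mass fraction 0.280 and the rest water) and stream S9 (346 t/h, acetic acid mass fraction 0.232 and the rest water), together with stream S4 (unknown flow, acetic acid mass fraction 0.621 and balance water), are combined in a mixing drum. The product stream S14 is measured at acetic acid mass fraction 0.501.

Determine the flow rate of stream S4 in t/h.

Let S4 be the unknown flow. Total out = 1249 + S4.
acetic acid balance: 333.11 + 0.621·S4 = 0.501·(1249 + S4)
(0.621 − 0.501)·S4 = 0.501×1249 − 333.11 = 292.64
S4 = 292.64 / 0.120 = 2438.6 t/h

2439 t/h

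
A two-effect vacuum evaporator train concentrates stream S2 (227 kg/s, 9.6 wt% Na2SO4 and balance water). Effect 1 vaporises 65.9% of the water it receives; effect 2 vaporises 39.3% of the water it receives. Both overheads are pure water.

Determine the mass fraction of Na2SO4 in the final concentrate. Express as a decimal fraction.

0.339

water in feed = 227×0.904 = 205.21 kg/s.
After stage 1: water left = (1−0.659)×205.21 = 69.976; stream total = 91.768 kg/s.
After stage 2: water left = (1−0.393)×69.976 = 42.475; final concentrate = 64.267 kg/s.
Na2SO4 fraction = 21.792/64.267 = 0.339.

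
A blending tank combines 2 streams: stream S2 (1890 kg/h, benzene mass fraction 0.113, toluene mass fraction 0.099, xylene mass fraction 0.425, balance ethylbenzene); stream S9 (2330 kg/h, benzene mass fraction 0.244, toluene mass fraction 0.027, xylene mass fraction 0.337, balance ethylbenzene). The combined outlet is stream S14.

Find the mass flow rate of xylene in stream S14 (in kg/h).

1588 kg/h

xylene out = xylene in = 1890×0.425 + 2330×0.337 = 1588.5 kg/h.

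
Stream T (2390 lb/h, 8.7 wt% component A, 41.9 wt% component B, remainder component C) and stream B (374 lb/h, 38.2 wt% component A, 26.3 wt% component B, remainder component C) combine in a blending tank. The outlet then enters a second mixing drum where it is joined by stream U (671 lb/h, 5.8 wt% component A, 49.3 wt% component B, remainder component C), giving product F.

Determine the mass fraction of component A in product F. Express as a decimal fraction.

Overall, product flow = 3435 lb/h.
component A in = 2390×0.087 + 374×0.382 + 671×0.058 = 389.72 lb/h.
component A fraction in F = 0.1135.

0.1135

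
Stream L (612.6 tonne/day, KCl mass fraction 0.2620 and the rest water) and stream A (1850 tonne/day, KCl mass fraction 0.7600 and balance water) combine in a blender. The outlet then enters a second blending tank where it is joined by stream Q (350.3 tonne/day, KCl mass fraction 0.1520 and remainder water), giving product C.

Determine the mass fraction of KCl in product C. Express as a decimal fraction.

Overall, product flow = 2812.9 tonne/day.
KCl in = 612.6×0.262 + 1850×0.760 + 350.3×0.152 = 1619.7 tonne/day.
KCl fraction in C = 0.5758.

0.5758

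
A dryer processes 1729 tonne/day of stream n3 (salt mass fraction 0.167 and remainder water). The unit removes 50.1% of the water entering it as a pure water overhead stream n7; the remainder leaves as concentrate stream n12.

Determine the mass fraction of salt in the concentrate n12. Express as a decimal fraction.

0.287

salt is not removed: 1729×0.167 = 288.74 tonne/day of salt enters n12.
water entering = 1729×0.833 = 1440.3 tonne/day; overhead removed = 0.501×1440.3 = 721.57 tonne/day.
Concentrate = 1729 − 721.57 = 1007.4 tonne/day.
Mass fraction = 288.74/1007.4 = 0.287.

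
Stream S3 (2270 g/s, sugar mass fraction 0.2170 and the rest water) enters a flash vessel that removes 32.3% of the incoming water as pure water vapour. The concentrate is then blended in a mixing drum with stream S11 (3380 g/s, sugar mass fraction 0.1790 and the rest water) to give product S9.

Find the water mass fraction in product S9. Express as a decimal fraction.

0.7838

Vapour removed = 0.323×0.783×2270 = 574.1 g/s; concentrate = 1695.9 g/s.
water reaching the mixer = 1203.3 (from concentrate) + 3380×0.821 = 3978.3 g/s.
Product flow = 1695.9 + 3380 = 5075.9 g/s; water fraction = 0.7838.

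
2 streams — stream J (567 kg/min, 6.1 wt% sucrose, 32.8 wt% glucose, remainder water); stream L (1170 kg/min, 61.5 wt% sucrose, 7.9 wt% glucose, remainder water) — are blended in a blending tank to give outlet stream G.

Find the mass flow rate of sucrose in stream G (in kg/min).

sucrose out = sucrose in = 567×0.061 + 1170×0.615 = 754.14 kg/min.

754.1 kg/min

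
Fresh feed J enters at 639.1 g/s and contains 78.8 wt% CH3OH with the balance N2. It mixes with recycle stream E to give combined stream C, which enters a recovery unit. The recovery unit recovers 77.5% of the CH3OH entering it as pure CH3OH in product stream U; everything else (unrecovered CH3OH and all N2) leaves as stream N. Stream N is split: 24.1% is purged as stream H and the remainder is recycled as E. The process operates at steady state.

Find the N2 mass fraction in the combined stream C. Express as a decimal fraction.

N2 enters only via J and leaves only via the purge: 639.1×0.212 = 0.241×(N2 in N), and the recovery unit passes all N2, so N2 in C = N2 in N = 562.2 g/s.
CH3OH in C: m_A = 639.1×0.788 + (1−0.241)·(1−0.775)·m_A, so m_A = 503.61/0.8292 = 607.33 g/s.
C = 607.33 + 562.2 = 1169.5 g/s.
N2 fraction in C = 562.2/1169.5 = 0.4807.

0.4807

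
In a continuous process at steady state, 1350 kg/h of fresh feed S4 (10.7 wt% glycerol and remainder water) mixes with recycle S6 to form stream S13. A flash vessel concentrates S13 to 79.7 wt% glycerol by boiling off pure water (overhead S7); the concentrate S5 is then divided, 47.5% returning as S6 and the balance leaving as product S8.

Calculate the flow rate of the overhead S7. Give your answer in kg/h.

1169 kg/h

Overall glycerol balance (none leaves overhead): glycerol in fresh feed = glycerol in product, i.e. 1350×0.107 = (1−0.475)·S5·0.797.
S5 = 144.45/(0.797×0.525) = 345.22 kg/h.
Recycle S6 = 0.475×345.22 = 163.98 kg/h.
Combined feed S13 = 1350 + 163.98 = 1514 kg/h.
Overhead S7 = S13 − S5 = 1514 − 345.22 = 1168.8 kg/h.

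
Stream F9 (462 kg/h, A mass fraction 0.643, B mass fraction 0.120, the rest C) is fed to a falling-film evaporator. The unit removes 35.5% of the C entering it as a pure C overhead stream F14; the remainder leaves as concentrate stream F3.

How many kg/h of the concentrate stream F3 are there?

423.1 kg/h

C entering = 462×0.237 = 109.49 kg/h; overhead removed = 0.355×109.49 = 38.87 kg/h.
Concentrate = 462 − 38.87 = 423.13 kg/h.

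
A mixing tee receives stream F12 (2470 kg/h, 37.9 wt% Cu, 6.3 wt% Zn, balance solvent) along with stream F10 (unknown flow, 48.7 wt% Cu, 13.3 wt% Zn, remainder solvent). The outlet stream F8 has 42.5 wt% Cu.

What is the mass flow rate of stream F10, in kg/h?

Let F10 be the unknown flow. Total out = 2470 + F10.
Cu balance: 936.13 + 0.487·F10 = 0.425·(2470 + F10)
(0.487 − 0.425)·F10 = 0.425×2470 − 936.13 = 113.62
F10 = 113.62 / 0.062 = 1832.6 kg/h

1833 kg/h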